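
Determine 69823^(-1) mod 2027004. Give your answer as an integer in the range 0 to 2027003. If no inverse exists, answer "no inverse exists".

1414255

Apply the Euclidean algorithm to 2027004 and 69823:
2027004 = 29·69823 + 2137
69823 = 32·2137 + 1439
2137 = 1·1439 + 698
1439 = 2·698 + 43
698 = 16·43 + 10
43 = 4·10 + 3
10 = 3·3 + 1
3 = 3·1 + 0
Since gcd(69823, 2027004) = 1, back-substitute to write 1 as a combination:
1 = 10 − 3·3
1 = −3·43 + 13·10
1 = 13·698 − 211·43
1 = −211·1439 + 435·698
1 = 435·2137 − 646·1439
1 = −646·69823 + 21107·2137
1 = 21107·2027004 − 612749·69823
Hence 69823⁻¹ ≡ -612749 ≡ 1414255 (mod 2027004).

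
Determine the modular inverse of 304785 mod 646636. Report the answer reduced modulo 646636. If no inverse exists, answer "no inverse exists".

150049

Extended Euclidean algorithm:
646636 = 2·304785 + 37066
304785 = 8·37066 + 8257
37066 = 4·8257 + 4038
8257 = 2·4038 + 181
4038 = 22·181 + 56
181 = 3·56 + 13
56 = 4·13 + 4
13 = 3·4 + 1
4 = 4·1 + 0
gcd = 1, so the inverse exists. Back-substitute:
1 = 13 − 3·4
1 = −3·56 + 13·13
1 = 13·181 − 42·56
1 = −42·4038 + 937·181
1 = 937·8257 − 1916·4038
1 = −1916·37066 + 8601·8257
1 = 8601·304785 − 70724·37066
1 = −70724·646636 + 150049·304785
So 304785·150049 ≡ 1 (mod 646636).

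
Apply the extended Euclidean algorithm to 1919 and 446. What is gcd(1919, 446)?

Apply Euclid's algorithm to 1919 and 446:
1919 = 4·446 + 135
446 = 3·135 + 41
135 = 3·41 + 12
41 = 3·12 + 5
12 = 2·5 + 2
5 = 2·2 + 1
2 = 2·1 + 0
gcd(1919, 446) = 1.
Back-substituting:
1 = 5 − 2·2
1 = −2·12 + 5·5
1 = 5·41 − 17·12
1 = −17·135 + 56·41
1 = 56·446 − 185·135
1 = −185·1919 + 796·446
So 1 = (-185)·1919 + (796)·446.

1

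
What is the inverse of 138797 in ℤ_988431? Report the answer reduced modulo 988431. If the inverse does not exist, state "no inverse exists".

73493

Extended Euclidean algorithm:
988431 = 7×138797 + 16852
138797 = 8×16852 + 3981
16852 = 4×3981 + 928
3981 = 4×928 + 269
928 = 3×269 + 121
269 = 2×121 + 27
121 = 4×27 + 13
27 = 2×13 + 1
13 = 13×1 + 0
gcd = 1, so the inverse exists. Back-substitute:
1 = 27 − 2·13
1 = −2·121 + 9·27
1 = 9·269 − 20·121
1 = −20·928 + 69·269
1 = 69·3981 − 296·928
1 = −296·16852 + 1253·3981
1 = 1253·138797 − 10320·16852
1 = −10320·988431 + 73493·138797
So 138797·73493 ≡ 1 (mod 988431).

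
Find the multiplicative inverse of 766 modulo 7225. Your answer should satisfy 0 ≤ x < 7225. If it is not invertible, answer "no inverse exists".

Extended Euclidean algorithm:
7225 = 9·766 + 331
766 = 2·331 + 104
331 = 3·104 + 19
104 = 5·19 + 9
19 = 2·9 + 1
9 = 9·1 + 0
The gcd is 1. Working backward:
1 = 19 − 2·9
1 = −2·104 + 11·19
1 = 11·331 − 35·104
1 = −35·766 + 81·331
1 = 81·7225 − 764·766
Hence 766⁻¹ ≡ -764 ≡ 6461 (mod 7225).

6461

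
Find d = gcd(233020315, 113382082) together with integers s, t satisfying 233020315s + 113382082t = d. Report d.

11

Apply Euclid's algorithm to 233020315 and 113382082:
233020315 = 2·113382082 + 6256151
113382082 = 18·6256151 + 771364
6256151 = 8·771364 + 85239
771364 = 9·85239 + 4213
85239 = 20·4213 + 979
4213 = 4·979 + 297
979 = 3·297 + 88
297 = 3·88 + 33
88 = 2·33 + 22
33 = 1·22 + 11
22 = 2·11 + 0
gcd(233020315, 113382082) = 11.
Back-substituting:
11 = 33 − 22
11 = −88 + 3·33
11 = 3·297 − 10·88
11 = −10·979 + 33·297
11 = 33·4213 − 142·979
11 = −142·85239 + 2873·4213
11 = 2873·771364 − 25999·85239
11 = −25999·6256151 + 210865·771364
11 = 210865·113382082 − 3821569·6256151
11 = −3821569·233020315 + 7854003·113382082
So 11 = (-3821569)·233020315 + (7854003)·113382082.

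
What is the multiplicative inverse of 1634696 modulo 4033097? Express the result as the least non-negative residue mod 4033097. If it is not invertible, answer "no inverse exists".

3784501

gcd(4033097, 1634696) by repeated division:
4033097 = 2*1634696 + 763705
1634696 = 2*763705 + 107286
763705 = 7*107286 + 12703
107286 = 8*12703 + 5662
12703 = 2*5662 + 1379
5662 = 4*1379 + 146
1379 = 9*146 + 65
146 = 2*65 + 16
65 = 4*16 + 1
16 = 16*1 + 0
The gcd is 1. Working backward:
1 = 65 − 4·16
1 = −4·146 + 9·65
1 = 9·1379 − 85·146
1 = −85·5662 + 349·1379
1 = 349·12703 − 783·5662
1 = −783·107286 + 6613·12703
1 = 6613·763705 − 47074·107286
1 = −47074·1634696 + 100761·763705
1 = 100761·4033097 − 248596·1634696
So 1634696·(-248596) ≡ 1 (mod 4033097), and -248596 ≡ 3784501 (mod 4033097).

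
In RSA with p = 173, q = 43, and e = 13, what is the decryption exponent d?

φ(n) = (p−1)(q−1) = 172·42 = 7224.
Need d with 13·d ≡ 1 (mod 7224). Apply the extended Euclidean algorithm:
7224 = 555*13 + 9
13 = 1*9 + 4
9 = 2*4 + 1
4 = 4*1 + 0
Back-substitute:
1 = 9 − 2·4
1 = −2·13 + 3·9
1 = 3·7224 − 1667·13
So 13·(-1667) ≡ 1 (mod 7224), hence d ≡ -1667 ≡ 5557 (mod 7224).

5557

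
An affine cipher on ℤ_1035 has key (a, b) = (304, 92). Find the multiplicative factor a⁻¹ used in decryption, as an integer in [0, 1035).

589

Extended Euclidean algorithm:
1035 = 3·304 + 123
304 = 2·123 + 58
123 = 2·58 + 7
58 = 8·7 + 2
7 = 3·2 + 1
2 = 2·1 + 0
The gcd is 1. Working backward:
1 = 7 − 3·2
1 = −3·58 + 25·7
1 = 25·123 − 53·58
1 = −53·304 + 131·123
1 = 131·1035 − 446·304
Hence 304⁻¹ ≡ -446 ≡ 589 (mod 1035).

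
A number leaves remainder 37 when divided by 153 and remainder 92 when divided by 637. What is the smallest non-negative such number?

Write x = 37 + 153·k. Then 153·k ≡ 92 − 37 ≡ 55 (mod 637).
Need 153⁻¹ mod 637. Extended Euclid on (637, 153):
637 = 4·153 + 25
153 = 6·25 + 3
25 = 8·3 + 1
3 = 3·1 + 0
Back-substitute:
1 = 25 − 8·3
1 = −8·153 + 49·25
1 = 49·637 − 204·153
153⁻¹ ≡ 433 (mod 637), so k ≡ 433·55 ≡ 246 (mod 637).
x = 37 + 153·246 = 37675.

37675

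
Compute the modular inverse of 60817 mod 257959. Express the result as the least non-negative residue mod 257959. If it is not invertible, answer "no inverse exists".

62071

Run Euclid on (257959, 60817):
257959 = 4*60817 + 14691
60817 = 4*14691 + 2053
14691 = 7*2053 + 320
2053 = 6*320 + 133
320 = 2*133 + 54
133 = 2*54 + 25
54 = 2*25 + 4
25 = 6*4 + 1
4 = 4*1 + 0
The gcd is 1. Working backward:
1 = 25 − 6·4
1 = −6·54 + 13·25
1 = 13·133 − 32·54
1 = −32·320 + 77·133
1 = 77·2053 − 494·320
1 = −494·14691 + 3535·2053
1 = 3535·60817 − 14634·14691
1 = −14634·257959 + 62071·60817
So 60817·62071 ≡ 1 (mod 257959).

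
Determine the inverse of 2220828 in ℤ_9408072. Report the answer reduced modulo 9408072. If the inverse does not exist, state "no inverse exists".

no inverse exists

Euclidean algorithm on 9408072, 2220828:
9408072 = 4·2220828 + 524760
2220828 = 4·524760 + 121788
524760 = 4·121788 + 37608
121788 = 3·37608 + 8964
37608 = 4·8964 + 1752
8964 = 5·1752 + 204
1752 = 8·204 + 120
204 = 1·120 + 84
120 = 1·84 + 36
84 = 2·36 + 12
36 = 3·12 + 0
The gcd is 12, not 1, hence no inverse exists.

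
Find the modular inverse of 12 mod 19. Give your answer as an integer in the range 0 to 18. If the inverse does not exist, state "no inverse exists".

8

Apply the Euclidean algorithm to 19 and 12:
19 = 1·12 + 7
12 = 1·7 + 5
7 = 1·5 + 2
5 = 2·2 + 1
2 = 2·1 + 0
Since gcd(12, 19) = 1, back-substitute to write 1 as a combination:
1 = 5 − 2·2
1 = −2·7 + 3·5
1 = 3·12 − 5·7
1 = −5·19 + 8·12
So 12·8 ≡ 1 (mod 19).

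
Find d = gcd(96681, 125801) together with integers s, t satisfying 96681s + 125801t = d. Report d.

13

Apply Euclid's algorithm to 125801 and 96681:
125801 = 1×96681 + 29120
96681 = 3×29120 + 9321
29120 = 3×9321 + 1157
9321 = 8×1157 + 65
1157 = 17×65 + 52
65 = 1×52 + 13
52 = 4×13 + 0
gcd(96681, 125801) = 13.
Express as a combination:
13 = 65 − 52
13 = −1157 + 18·65
13 = 18·9321 − 145·1157
13 = −145·29120 + 453·9321
13 = 453·96681 − 1504·29120
13 = −1504·125801 + 1957·96681
So 13 = (-1504)·125801 + (1957)·96681.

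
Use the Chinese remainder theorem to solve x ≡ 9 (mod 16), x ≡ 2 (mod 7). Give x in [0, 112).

9

Write x = 9 + 16·k. Then 16·k ≡ 2 − 9 ≡ 0 (mod 7).
Need 16⁻¹ mod 7. Extended Euclid on (7, 2):
7 = 3×2 + 1
2 = 2×1 + 0
Back-substitute:
1 = 7 − 3·2
16⁻¹ ≡ 4 (mod 7), so k ≡ 4·0 ≡ 0 (mod 7).
x = 9 + 16·0 = 9.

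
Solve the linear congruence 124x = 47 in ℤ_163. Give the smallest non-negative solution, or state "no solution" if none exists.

First find gcd(124, 163):
163 = 1×124 + 39
124 = 3×39 + 7
39 = 5×7 + 4
7 = 1×4 + 3
4 = 1×3 + 1
3 = 3×1 + 0
gcd = 1, so a unique solution mod 163 exists.
Back-substitute for the Bézout coefficients:
1 = 4 − 3
1 = −7 + 2·4
1 = 2·39 − 11·7
1 = −11·124 + 35·39
1 = 35·163 − 46·124
So 124·(-46) ≡ 1 (mod 163), giving 124⁻¹ ≡ 117.
x ≡ 124⁻¹·47 ≡ 117·47 ≡ 120 (mod 163).

120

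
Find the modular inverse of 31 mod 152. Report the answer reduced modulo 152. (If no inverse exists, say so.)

gcd(152, 31) by repeated division:
152 = 4×31 + 28
31 = 1×28 + 3
28 = 9×3 + 1
3 = 3×1 + 0
gcd = 1, so the inverse exists. Back-substitute:
1 = 28 − 9·3
1 = −9·31 + 10·28
1 = 10·152 − 49·31
Hence 31⁻¹ ≡ -49 ≡ 103 (mod 152).

103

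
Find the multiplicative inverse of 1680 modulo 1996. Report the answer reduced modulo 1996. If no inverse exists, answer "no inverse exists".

no inverse exists

Compute gcd(1680, 1996):
1996 = 1·1680 + 316
1680 = 5·316 + 100
316 = 3·100 + 16
100 = 6·16 + 4
16 = 4·4 + 0
The gcd is 4, not 1, hence no inverse exists.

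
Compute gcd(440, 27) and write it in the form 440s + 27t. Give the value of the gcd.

Apply Euclid's algorithm to 440 and 27:
440 = 16×27 + 8
27 = 3×8 + 3
8 = 2×3 + 2
3 = 1×2 + 1
2 = 2×1 + 0
gcd(440, 27) = 1.
Working backward:
1 = 3 − 2
1 = −8 + 3·3
1 = 3·27 − 10·8
1 = −10·440 + 163·27
So 1 = (-10)·440 + (163)·27.

1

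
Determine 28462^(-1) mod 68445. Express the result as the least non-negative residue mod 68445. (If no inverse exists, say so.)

61108

gcd(68445, 28462) by repeated division:
68445 = 2*28462 + 11521
28462 = 2*11521 + 5420
11521 = 2*5420 + 681
5420 = 7*681 + 653
681 = 1*653 + 28
653 = 23*28 + 9
28 = 3*9 + 1
9 = 9*1 + 0
gcd = 1, so the inverse exists. Back-substitute:
1 = 28 − 3·9
1 = −3·653 + 70·28
1 = 70·681 − 73·653
1 = −73·5420 + 581·681
1 = 581·11521 − 1235·5420
1 = −1235·28462 + 3051·11521
1 = 3051·68445 − 7337·28462
Hence 28462⁻¹ ≡ -7337 ≡ 61108 (mod 68445).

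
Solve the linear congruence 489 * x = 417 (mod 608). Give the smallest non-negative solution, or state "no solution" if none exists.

First find gcd(489, 608):
608 = 1·489 + 119
489 = 4·119 + 13
119 = 9·13 + 2
13 = 6·2 + 1
2 = 2·1 + 0
gcd = 1, so a unique solution mod 608 exists.
Back-substitute for the Bézout coefficients:
1 = 13 − 6·2
1 = −6·119 + 55·13
1 = 55·489 − 226·119
1 = −226·608 + 281·489
So 489·(281) ≡ 1 (mod 608), giving 489⁻¹ ≡ 281.
x ≡ 489⁻¹·417 ≡ 281·417 ≡ 441 (mod 608).

441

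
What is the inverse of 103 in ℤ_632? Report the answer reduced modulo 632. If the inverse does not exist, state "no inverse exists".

gcd(632, 103) by repeated division:
632 = 6·103 + 14
103 = 7·14 + 5
14 = 2·5 + 4
5 = 1·4 + 1
4 = 4·1 + 0
The gcd is 1. Working backward:
1 = 5 − 4
1 = −14 + 3·5
1 = 3·103 − 22·14
1 = −22·632 + 135·103
So 103·135 ≡ 1 (mod 632).

135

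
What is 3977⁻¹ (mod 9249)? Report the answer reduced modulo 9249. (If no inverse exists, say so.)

gcd(9249, 3977) by repeated division:
9249 = 2·3977 + 1295
3977 = 3·1295 + 92
1295 = 14·92 + 7
92 = 13·7 + 1
7 = 7·1 + 0
The gcd is 1. Working backward:
1 = 92 − 13·7
1 = −13·1295 + 183·92
1 = 183·3977 − 562·1295
1 = −562·9249 + 1307·3977
So 3977·1307 ≡ 1 (mod 9249).

1307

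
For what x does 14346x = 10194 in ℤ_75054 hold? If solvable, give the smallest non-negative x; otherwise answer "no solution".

First find gcd(14346, 75054):
75054 = 5·14346 + 3324
14346 = 4·3324 + 1050
3324 = 3·1050 + 174
1050 = 6·174 + 6
174 = 29·6 + 0
gcd = 6 and 6 | 10194, so solutions exist. Divide through by 6: 2391x ≡ 1699 (mod 12509).
Now find 2391⁻¹ mod 12509:
12509 = 5×2391 + 554
2391 = 4×554 + 175
554 = 3×175 + 29
175 = 6×29 + 1
29 = 29×1 + 0
Back-substitute:
1 = 175 − 6·29
1 = −6·554 + 19·175
1 = 19·2391 − 82·554
1 = −82·12509 + 429·2391
So 2391⁻¹ ≡ 429 (mod 12509).
Then x ≡ 429·1699 ≡ 3349 (mod 12509); the smallest non-negative solution is x = 3349.

3349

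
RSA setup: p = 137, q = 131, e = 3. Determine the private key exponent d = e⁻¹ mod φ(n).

φ(n) = (p−1)(q−1) = 136·130 = 17680.
Need d with 3·d ≡ 1 (mod 17680). Apply the extended Euclidean algorithm:
17680 = 5893·3 + 1
3 = 3·1 + 0
Back-substitute:
1 = 17680 − 5893·3
So 3·(-5893) ≡ 1 (mod 17680), hence d ≡ -5893 ≡ 11787 (mod 17680).

11787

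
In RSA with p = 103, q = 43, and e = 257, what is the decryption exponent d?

2117

φ(n) = (p−1)(q−1) = 102·42 = 4284.
Need d with 257·d ≡ 1 (mod 4284). Apply the extended Euclidean algorithm:
4284 = 16·257 + 172
257 = 1·172 + 85
172 = 2·85 + 2
85 = 42·2 + 1
2 = 2·1 + 0
Back-substitute:
1 = 85 − 42·2
1 = −42·172 + 85·85
1 = 85·257 − 127·172
1 = −127·4284 + 2117·257
So 257·2117 ≡ 1 (mod 4284), hence d = 2117.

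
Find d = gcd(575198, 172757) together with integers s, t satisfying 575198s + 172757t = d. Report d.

13

Repeated division:
575198 = 3*172757 + 56927
172757 = 3*56927 + 1976
56927 = 28*1976 + 1599
1976 = 1*1599 + 377
1599 = 4*377 + 91
377 = 4*91 + 13
91 = 7*13 + 0
gcd(575198, 172757) = 13.
Working backward:
13 = 377 − 4·91
13 = −4·1599 + 17·377
13 = 17·1976 − 21·1599
13 = −21·56927 + 605·1976
13 = 605·172757 − 1836·56927
13 = −1836·575198 + 6113·172757
So 13 = (-1836)·575198 + (6113)·172757.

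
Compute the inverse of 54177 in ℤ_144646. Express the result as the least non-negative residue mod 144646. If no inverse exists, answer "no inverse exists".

61239

Extended Euclidean algorithm:
144646 = 2*54177 + 36292
54177 = 1*36292 + 17885
36292 = 2*17885 + 522
17885 = 34*522 + 137
522 = 3*137 + 111
137 = 1*111 + 26
111 = 4*26 + 7
26 = 3*7 + 5
7 = 1*5 + 2
5 = 2*2 + 1
2 = 2*1 + 0
gcd = 1, so the inverse exists. Back-substitute:
1 = 5 − 2·2
1 = −2·7 + 3·5
1 = 3·26 − 11·7
1 = −11·111 + 47·26
1 = 47·137 − 58·111
1 = −58·522 + 221·137
1 = 221·17885 − 7572·522
1 = −7572·36292 + 15365·17885
1 = 15365·54177 − 22937·36292
1 = −22937·144646 + 61239·54177
So 54177·61239 ≡ 1 (mod 144646).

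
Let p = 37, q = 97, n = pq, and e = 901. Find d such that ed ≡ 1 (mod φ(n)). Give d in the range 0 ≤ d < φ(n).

2125

φ(n) = (p−1)(q−1) = 36·96 = 3456.
Need d with 901·d ≡ 1 (mod 3456). Apply the extended Euclidean algorithm:
3456 = 3*901 + 753
901 = 1*753 + 148
753 = 5*148 + 13
148 = 11*13 + 5
13 = 2*5 + 3
5 = 1*3 + 2
3 = 1*2 + 1
2 = 2*1 + 0
Back-substitute:
1 = 3 − 2
1 = −5 + 2·3
1 = 2·13 − 5·5
1 = −5·148 + 57·13
1 = 57·753 − 290·148
1 = −290·901 + 347·753
1 = 347·3456 − 1331·901
So 901·(-1331) ≡ 1 (mod 3456), hence d ≡ -1331 ≡ 2125 (mod 3456).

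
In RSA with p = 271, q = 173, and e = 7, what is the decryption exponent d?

φ(n) = (p−1)(q−1) = 270·172 = 46440.
Need d with 7·d ≡ 1 (mod 46440). Apply the extended Euclidean algorithm:
46440 = 6634*7 + 2
7 = 3*2 + 1
2 = 2*1 + 0
Back-substitute:
1 = 7 − 3·2
1 = −3·46440 + 19903·7
So 7·19903 ≡ 1 (mod 46440), hence d = 19903.

19903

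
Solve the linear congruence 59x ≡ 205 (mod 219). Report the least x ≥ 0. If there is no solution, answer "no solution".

74

First find gcd(59, 219):
219 = 3×59 + 42
59 = 1×42 + 17
42 = 2×17 + 8
17 = 2×8 + 1
8 = 8×1 + 0
gcd = 1, so a unique solution mod 219 exists.
Back-substitute for the Bézout coefficients:
1 = 17 − 2·8
1 = −2·42 + 5·17
1 = 5·59 − 7·42
1 = −7·219 + 26·59
So 59·(26) ≡ 1 (mod 219), giving 59⁻¹ ≡ 26.
x ≡ 59⁻¹·205 ≡ 26·205 ≡ 74 (mod 219).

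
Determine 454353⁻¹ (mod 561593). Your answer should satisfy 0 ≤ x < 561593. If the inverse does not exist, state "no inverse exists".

Extended Euclidean algorithm:
561593 = 1×454353 + 107240
454353 = 4×107240 + 25393
107240 = 4×25393 + 5668
25393 = 4×5668 + 2721
5668 = 2×2721 + 226
2721 = 12×226 + 9
226 = 25×9 + 1
9 = 9×1 + 0
gcd = 1, so the inverse exists. Back-substitute:
1 = 226 − 25·9
1 = −25·2721 + 301·226
1 = 301·5668 − 627·2721
1 = −627·25393 + 2809·5668
1 = 2809·107240 − 11863·25393
1 = −11863·454353 + 50261·107240
1 = 50261·561593 − 62124·454353
So 454353·(-62124) ≡ 1 (mod 561593), and -62124 ≡ 499469 (mod 561593).

499469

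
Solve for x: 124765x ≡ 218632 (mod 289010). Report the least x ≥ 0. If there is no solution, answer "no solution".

gcd(124765, 289010):
289010 = 2*124765 + 39480
124765 = 3*39480 + 6325
39480 = 6*6325 + 1530
6325 = 4*1530 + 205
1530 = 7*205 + 95
205 = 2*95 + 15
95 = 6*15 + 5
15 = 3*5 + 0
gcd = 5, but 5 ∤ 218632, so the congruence has no solution.

no solution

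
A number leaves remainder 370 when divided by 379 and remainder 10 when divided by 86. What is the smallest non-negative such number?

1128

Write x = 370 + 379·k. Then 379·k ≡ 10 − 370 ≡ 70 (mod 86).
Need 379⁻¹ mod 86. Extended Euclid on (86, 35):
86 = 2·35 + 16
35 = 2·16 + 3
16 = 5·3 + 1
3 = 3·1 + 0
Back-substitute:
1 = 16 − 5·3
1 = −5·35 + 11·16
1 = 11·86 − 27·35
379⁻¹ ≡ 59 (mod 86), so k ≡ 59·70 ≡ 2 (mod 86).
x = 370 + 379·2 = 1128.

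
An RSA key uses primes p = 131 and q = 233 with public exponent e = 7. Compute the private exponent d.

21543

φ(n) = (p−1)(q−1) = 130·232 = 30160.
Need d with 7·d ≡ 1 (mod 30160). Apply the extended Euclidean algorithm:
30160 = 4308*7 + 4
7 = 1*4 + 3
4 = 1*3 + 1
3 = 3*1 + 0
Back-substitute:
1 = 4 − 3
1 = −7 + 2·4
1 = 2·30160 − 8617·7
So 7·(-8617) ≡ 1 (mod 30160), hence d ≡ -8617 ≡ 21543 (mod 30160).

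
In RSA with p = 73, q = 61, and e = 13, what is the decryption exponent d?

997

φ(n) = (p−1)(q−1) = 72·60 = 4320.
Need d with 13·d ≡ 1 (mod 4320). Apply the extended Euclidean algorithm:
4320 = 332×13 + 4
13 = 3×4 + 1
4 = 4×1 + 0
Back-substitute:
1 = 13 − 3·4
1 = −3·4320 + 997·13
So 13·997 ≡ 1 (mod 4320), hence d = 997.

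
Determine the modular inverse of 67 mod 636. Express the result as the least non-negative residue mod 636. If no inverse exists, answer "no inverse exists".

Run Euclid on (636, 67):
636 = 9·67 + 33
67 = 2·33 + 1
33 = 33·1 + 0
gcd = 1, so the inverse exists. Back-substitute:
1 = 67 − 2·33
1 = −2·636 + 19·67
So 67·19 ≡ 1 (mod 636).

19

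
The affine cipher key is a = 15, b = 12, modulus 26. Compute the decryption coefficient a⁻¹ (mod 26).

Extended Euclidean algorithm:
26 = 1*15 + 11
15 = 1*11 + 4
11 = 2*4 + 3
4 = 1*3 + 1
3 = 3*1 + 0
gcd = 1, so the inverse exists. Back-substitute:
1 = 4 − 3
1 = −11 + 3·4
1 = 3·15 − 4·11
1 = −4·26 + 7·15
So 15·7 ≡ 1 (mod 26).

7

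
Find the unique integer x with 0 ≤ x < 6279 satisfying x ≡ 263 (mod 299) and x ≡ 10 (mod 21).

Write x = 263 + 299·k. Then 299·k ≡ 10 − 263 ≡ 20 (mod 21).
Need 299⁻¹ mod 21. Extended Euclid on (21, 5):
21 = 4×5 + 1
5 = 5×1 + 0
Back-substitute:
1 = 21 − 4·5
299⁻¹ ≡ 17 (mod 21), so k ≡ 17·20 ≡ 4 (mod 21).
x = 263 + 299·4 = 1459.

1459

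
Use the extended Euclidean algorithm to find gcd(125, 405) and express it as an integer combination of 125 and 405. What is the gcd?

Euclidean algorithm:
405 = 3·125 + 30
125 = 4·30 + 5
30 = 6·5 + 0
gcd(125, 405) = 5.
Working backward:
5 = 125 − 4·30
5 = −4·405 + 13·125
So 5 = (-4)·405 + (13)·125.

5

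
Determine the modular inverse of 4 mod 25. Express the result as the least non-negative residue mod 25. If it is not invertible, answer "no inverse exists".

19

gcd(25, 4) by repeated division:
25 = 6*4 + 1
4 = 4*1 + 0
Since gcd(4, 25) = 1, back-substitute to write 1 as a combination:
1 = 25 − 6·4
So 4·(-6) ≡ 1 (mod 25), and -6 ≡ 19 (mod 25).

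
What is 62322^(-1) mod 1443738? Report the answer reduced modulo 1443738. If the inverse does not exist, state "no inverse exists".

no inverse exists

Euclidean algorithm on 1443738, 62322:
1443738 = 23×62322 + 10332
62322 = 6×10332 + 330
10332 = 31×330 + 102
330 = 3×102 + 24
102 = 4×24 + 6
24 = 4×6 + 0
gcd(62322, 1443738) = 6 ≠ 1, so 62322 has no multiplicative inverse modulo 1443738.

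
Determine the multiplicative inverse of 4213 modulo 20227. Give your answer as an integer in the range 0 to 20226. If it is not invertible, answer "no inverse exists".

Extended Euclidean algorithm:
20227 = 4×4213 + 3375
4213 = 1×3375 + 838
3375 = 4×838 + 23
838 = 36×23 + 10
23 = 2×10 + 3
10 = 3×3 + 1
3 = 3×1 + 0
gcd = 1, so the inverse exists. Back-substitute:
1 = 10 − 3·3
1 = −3·23 + 7·10
1 = 7·838 − 255·23
1 = −255·3375 + 1027·838
1 = 1027·4213 − 1282·3375
1 = −1282·20227 + 6155·4213
So 4213·6155 ≡ 1 (mod 20227).

6155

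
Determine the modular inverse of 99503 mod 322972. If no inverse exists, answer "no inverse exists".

306931

Run Euclid on (322972, 99503):
322972 = 3·99503 + 24463
99503 = 4·24463 + 1651
24463 = 14·1651 + 1349
1651 = 1·1349 + 302
1349 = 4·302 + 141
302 = 2·141 + 20
141 = 7·20 + 1
20 = 20·1 + 0
Since gcd(99503, 322972) = 1, back-substitute to write 1 as a combination:
1 = 141 − 7·20
1 = −7·302 + 15·141
1 = 15·1349 − 67·302
1 = −67·1651 + 82·1349
1 = 82·24463 − 1215·1651
1 = −1215·99503 + 4942·24463
1 = 4942·322972 − 16041·99503
So 99503·(-16041) ≡ 1 (mod 322972), and -16041 ≡ 306931 (mod 322972).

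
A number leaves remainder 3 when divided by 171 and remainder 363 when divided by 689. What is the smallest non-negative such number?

68574

Write x = 3 + 171·k. Then 171·k ≡ 363 − 3 ≡ 360 (mod 689).
Need 171⁻¹ mod 689. Extended Euclid on (689, 171):
689 = 4*171 + 5
171 = 34*5 + 1
5 = 5*1 + 0
Back-substitute:
1 = 171 − 34·5
1 = −34·689 + 137·171
171⁻¹ ≡ 137 (mod 689), so k ≡ 137·360 ≡ 401 (mod 689).
x = 3 + 171·401 = 68574.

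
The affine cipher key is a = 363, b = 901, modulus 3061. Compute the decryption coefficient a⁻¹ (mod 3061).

Apply the Euclidean algorithm to 3061 and 363:
3061 = 8*363 + 157
363 = 2*157 + 49
157 = 3*49 + 10
49 = 4*10 + 9
10 = 1*9 + 1
9 = 9*1 + 0
Since gcd(363, 3061) = 1, back-substitute to write 1 as a combination:
1 = 10 − 9
1 = −49 + 5·10
1 = 5·157 − 16·49
1 = −16·363 + 37·157
1 = 37·3061 − 312·363
Hence 363⁻¹ ≡ -312 ≡ 2749 (mod 3061).

2749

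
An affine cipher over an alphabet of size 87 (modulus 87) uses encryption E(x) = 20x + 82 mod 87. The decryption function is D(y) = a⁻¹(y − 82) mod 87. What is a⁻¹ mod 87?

74

Apply the Euclidean algorithm to 87 and 20:
87 = 4×20 + 7
20 = 2×7 + 6
7 = 1×6 + 1
6 = 6×1 + 0
The gcd is 1. Working backward:
1 = 7 − 6
1 = −20 + 3·7
1 = 3·87 − 13·20
Thus 20·(-13) ≡ 1 (mod 87); reducing, -13 mod 87 = 74.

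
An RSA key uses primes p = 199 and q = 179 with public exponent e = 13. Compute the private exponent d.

32533

φ(n) = (p−1)(q−1) = 198·178 = 35244.
Need d with 13·d ≡ 1 (mod 35244). Apply the extended Euclidean algorithm:
35244 = 2711×13 + 1
13 = 13×1 + 0
Back-substitute:
1 = 35244 − 2711·13
So 13·(-2711) ≡ 1 (mod 35244), hence d ≡ -2711 ≡ 32533 (mod 35244).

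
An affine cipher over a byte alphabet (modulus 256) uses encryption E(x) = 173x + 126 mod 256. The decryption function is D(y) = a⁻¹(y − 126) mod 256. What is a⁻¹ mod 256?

Apply the Euclidean algorithm to 256 and 173:
256 = 1·173 + 83
173 = 2·83 + 7
83 = 11·7 + 6
7 = 1·6 + 1
6 = 6·1 + 0
Since gcd(173, 256) = 1, back-substitute to write 1 as a combination:
1 = 7 − 6
1 = −83 + 12·7
1 = 12·173 − 25·83
1 = −25·256 + 37·173
So 173·37 ≡ 1 (mod 256).

37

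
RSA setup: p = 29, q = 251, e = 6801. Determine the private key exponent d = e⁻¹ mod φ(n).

3201

φ(n) = (p−1)(q−1) = 28·250 = 7000.
Need d with 6801·d ≡ 1 (mod 7000). Apply the extended Euclidean algorithm:
7000 = 1×6801 + 199
6801 = 34×199 + 35
199 = 5×35 + 24
35 = 1×24 + 11
24 = 2×11 + 2
11 = 5×2 + 1
2 = 2×1 + 0
Back-substitute:
1 = 11 − 5·2
1 = −5·24 + 11·11
1 = 11·35 − 16·24
1 = −16·199 + 91·35
1 = 91·6801 − 3110·199
1 = −3110·7000 + 3201·6801
So 6801·3201 ≡ 1 (mod 7000), hence d = 3201.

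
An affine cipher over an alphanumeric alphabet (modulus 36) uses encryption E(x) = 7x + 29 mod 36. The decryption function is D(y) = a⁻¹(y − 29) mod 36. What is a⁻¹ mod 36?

31

Extended Euclidean algorithm:
36 = 5*7 + 1
7 = 7*1 + 0
Since gcd(7, 36) = 1, back-substitute to write 1 as a combination:
1 = 36 − 5·7
So 7·(-5) ≡ 1 (mod 36), and -5 ≡ 31 (mod 36).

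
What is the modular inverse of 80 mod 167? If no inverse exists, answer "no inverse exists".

119

gcd(167, 80) by repeated division:
167 = 2×80 + 7
80 = 11×7 + 3
7 = 2×3 + 1
3 = 3×1 + 0
The gcd is 1. Working backward:
1 = 7 − 2·3
1 = −2·80 + 23·7
1 = 23·167 − 48·80
Thus 80·(-48) ≡ 1 (mod 167); reducing, -48 mod 167 = 119.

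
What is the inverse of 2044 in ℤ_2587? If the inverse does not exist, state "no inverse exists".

Apply the Euclidean algorithm to 2587 and 2044:
2587 = 1*2044 + 543
2044 = 3*543 + 415
543 = 1*415 + 128
415 = 3*128 + 31
128 = 4*31 + 4
31 = 7*4 + 3
4 = 1*3 + 1
3 = 3*1 + 0
The gcd is 1. Working backward:
1 = 4 − 3
1 = −31 + 8·4
1 = 8·128 − 33·31
1 = −33·415 + 107·128
1 = 107·543 − 140·415
1 = −140·2044 + 527·543
1 = 527·2587 − 667·2044
So 2044·(-667) ≡ 1 (mod 2587), and -667 ≡ 1920 (mod 2587).

1920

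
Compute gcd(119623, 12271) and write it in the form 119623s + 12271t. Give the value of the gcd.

7

Euclidean algorithm:
119623 = 9×12271 + 9184
12271 = 1×9184 + 3087
9184 = 2×3087 + 3010
3087 = 1×3010 + 77
3010 = 39×77 + 7
77 = 11×7 + 0
gcd(119623, 12271) = 7.
Back-substituting:
7 = 3010 − 39·77
7 = −39·3087 + 40·3010
7 = 40·9184 − 119·3087
7 = −119·12271 + 159·9184
7 = 159·119623 − 1550·12271
So 7 = (159)·119623 + (-1550)·12271.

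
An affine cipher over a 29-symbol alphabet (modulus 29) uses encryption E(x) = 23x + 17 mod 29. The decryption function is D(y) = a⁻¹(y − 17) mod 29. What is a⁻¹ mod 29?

24

gcd(29, 23) by repeated division:
29 = 1*23 + 6
23 = 3*6 + 5
6 = 1*5 + 1
5 = 5*1 + 0
gcd = 1, so the inverse exists. Back-substitute:
1 = 6 − 5
1 = −23 + 4·6
1 = 4·29 − 5·23
Thus 23·(-5) ≡ 1 (mod 29); reducing, -5 mod 29 = 24.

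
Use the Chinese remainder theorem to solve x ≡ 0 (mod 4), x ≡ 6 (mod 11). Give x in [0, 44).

28

Write x = 0 + 4·k. Then 4·k ≡ 6 − 0 ≡ 6 (mod 11).
Need 4⁻¹ mod 11. Extended Euclid on (11, 4):
11 = 2*4 + 3
4 = 1*3 + 1
3 = 3*1 + 0
Back-substitute:
1 = 4 − 3
1 = −11 + 3·4
4⁻¹ ≡ 3 (mod 11), so k ≡ 3·6 ≡ 7 (mod 11).
x = 0 + 4·7 = 28.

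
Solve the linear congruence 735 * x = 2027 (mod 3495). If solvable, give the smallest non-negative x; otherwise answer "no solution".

no solution

gcd(735, 3495):
3495 = 4*735 + 555
735 = 1*555 + 180
555 = 3*180 + 15
180 = 12*15 + 0
gcd = 15, but 15 ∤ 2027, so the congruence has no solution.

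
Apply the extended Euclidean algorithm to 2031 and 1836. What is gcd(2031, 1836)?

Apply Euclid's algorithm to 2031 and 1836:
2031 = 1·1836 + 195
1836 = 9·195 + 81
195 = 2·81 + 33
81 = 2·33 + 15
33 = 2·15 + 3
15 = 5·3 + 0
gcd(2031, 1836) = 3.
Working backward:
3 = 33 − 2·15
3 = −2·81 + 5·33
3 = 5·195 − 12·81
3 = −12·1836 + 113·195
3 = 113·2031 − 125·1836
So 3 = (113)·2031 + (-125)·1836.

3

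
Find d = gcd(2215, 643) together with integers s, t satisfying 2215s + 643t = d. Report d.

1

Repeated division:
2215 = 3·643 + 286
643 = 2·286 + 71
286 = 4·71 + 2
71 = 35·2 + 1
2 = 2·1 + 0
gcd(2215, 643) = 1.
Working backward:
1 = 71 − 35·2
1 = −35·286 + 141·71
1 = 141·643 − 317·286
1 = −317·2215 + 1092·643
So 1 = (-317)·2215 + (1092)·643.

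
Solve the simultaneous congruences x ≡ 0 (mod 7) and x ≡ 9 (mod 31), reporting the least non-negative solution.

133

Write x = 0 + 7·k. Then 7·k ≡ 9 − 0 ≡ 9 (mod 31).
Need 7⁻¹ mod 31. Extended Euclid on (31, 7):
31 = 4·7 + 3
7 = 2·3 + 1
3 = 3·1 + 0
Back-substitute:
1 = 7 − 2·3
1 = −2·31 + 9·7
7⁻¹ ≡ 9 (mod 31), so k ≡ 9·9 ≡ 19 (mod 31).
x = 0 + 7·19 = 133.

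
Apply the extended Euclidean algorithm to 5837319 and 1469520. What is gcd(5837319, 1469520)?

Repeated division:
5837319 = 3*1469520 + 1428759
1469520 = 1*1428759 + 40761
1428759 = 35*40761 + 2124
40761 = 19*2124 + 405
2124 = 5*405 + 99
405 = 4*99 + 9
99 = 11*9 + 0
gcd(5837319, 1469520) = 9.
Back-substituting:
9 = 405 − 4·99
9 = −4·2124 + 21·405
9 = 21·40761 − 403·2124
9 = −403·1428759 + 14126·40761
9 = 14126·1469520 − 14529·1428759
9 = −14529·5837319 + 57713·1469520
So 9 = (-14529)·5837319 + (57713)·1469520.

9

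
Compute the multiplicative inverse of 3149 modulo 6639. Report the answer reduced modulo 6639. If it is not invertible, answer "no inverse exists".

Extended Euclidean algorithm:
6639 = 2*3149 + 341
3149 = 9*341 + 80
341 = 4*80 + 21
80 = 3*21 + 17
21 = 1*17 + 4
17 = 4*4 + 1
4 = 4*1 + 0
gcd = 1, so the inverse exists. Back-substitute:
1 = 17 − 4·4
1 = −4·21 + 5·17
1 = 5·80 − 19·21
1 = −19·341 + 81·80
1 = 81·3149 − 748·341
1 = −748·6639 + 1577·3149
So 3149·1577 ≡ 1 (mod 6639).

1577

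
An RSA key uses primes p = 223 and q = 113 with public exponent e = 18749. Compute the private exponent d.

13109

φ(n) = (p−1)(q−1) = 222·112 = 24864.
Need d with 18749·d ≡ 1 (mod 24864). Apply the extended Euclidean algorithm:
24864 = 1×18749 + 6115
18749 = 3×6115 + 404
6115 = 15×404 + 55
404 = 7×55 + 19
55 = 2×19 + 17
19 = 1×17 + 2
17 = 8×2 + 1
2 = 2×1 + 0
Back-substitute:
1 = 17 − 8·2
1 = −8·19 + 9·17
1 = 9·55 − 26·19
1 = −26·404 + 191·55
1 = 191·6115 − 2891·404
1 = −2891·18749 + 8864·6115
1 = 8864·24864 − 11755·18749
So 18749·(-11755) ≡ 1 (mod 24864), hence d ≡ -11755 ≡ 13109 (mod 24864).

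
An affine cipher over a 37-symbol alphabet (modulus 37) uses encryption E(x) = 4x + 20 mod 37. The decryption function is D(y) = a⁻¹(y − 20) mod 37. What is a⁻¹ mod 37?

28

Run Euclid on (37, 4):
37 = 9·4 + 1
4 = 4·1 + 0
gcd = 1, so the inverse exists. Back-substitute:
1 = 37 − 9·4
So 4·(-9) ≡ 1 (mod 37), and -9 ≡ 28 (mod 37).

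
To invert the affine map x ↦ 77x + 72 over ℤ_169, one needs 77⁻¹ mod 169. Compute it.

gcd(169, 77) by repeated division:
169 = 2·77 + 15
77 = 5·15 + 2
15 = 7·2 + 1
2 = 2·1 + 0
The gcd is 1. Working backward:
1 = 15 − 7·2
1 = −7·77 + 36·15
1 = 36·169 − 79·77
Hence 77⁻¹ ≡ -79 ≡ 90 (mod 169).

90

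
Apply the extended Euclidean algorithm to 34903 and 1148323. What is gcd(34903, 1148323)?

11

Euclidean algorithm:
1148323 = 32·34903 + 31427
34903 = 1·31427 + 3476
31427 = 9·3476 + 143
3476 = 24·143 + 44
143 = 3·44 + 11
44 = 4·11 + 0
gcd(34903, 1148323) = 11.
Working backward:
11 = 143 − 3·44
11 = −3·3476 + 73·143
11 = 73·31427 − 660·3476
11 = −660·34903 + 733·31427
11 = 733·1148323 − 24116·34903
So 11 = (733)·1148323 + (-24116)·34903.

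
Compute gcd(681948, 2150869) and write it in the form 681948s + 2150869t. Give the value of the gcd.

1

Euclidean algorithm:
2150869 = 3×681948 + 105025
681948 = 6×105025 + 51798
105025 = 2×51798 + 1429
51798 = 36×1429 + 354
1429 = 4×354 + 13
354 = 27×13 + 3
13 = 4×3 + 1
3 = 3×1 + 0
gcd(681948, 2150869) = 1.
Express as a combination:
1 = 13 − 4·3
1 = −4·354 + 109·13
1 = 109·1429 − 440·354
1 = −440·51798 + 15949·1429
1 = 15949·105025 − 32338·51798
1 = −32338·681948 + 209977·105025
1 = 209977·2150869 − 662269·681948
So 1 = (209977)·2150869 + (-662269)·681948.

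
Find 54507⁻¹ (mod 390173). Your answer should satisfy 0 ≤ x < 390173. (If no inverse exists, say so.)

258562

Run Euclid on (390173, 54507):
390173 = 7*54507 + 8624
54507 = 6*8624 + 2763
8624 = 3*2763 + 335
2763 = 8*335 + 83
335 = 4*83 + 3
83 = 27*3 + 2
3 = 1*2 + 1
2 = 2*1 + 0
gcd = 1, so the inverse exists. Back-substitute:
1 = 3 − 2
1 = −83 + 28·3
1 = 28·335 − 113·83
1 = −113·2763 + 932·335
1 = 932·8624 − 2909·2763
1 = −2909·54507 + 18386·8624
1 = 18386·390173 − 131611·54507
So 54507·(-131611) ≡ 1 (mod 390173), and -131611 ≡ 258562 (mod 390173).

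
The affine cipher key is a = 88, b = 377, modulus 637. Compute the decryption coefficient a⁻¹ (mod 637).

485

Run Euclid on (637, 88):
637 = 7·88 + 21
88 = 4·21 + 4
21 = 5·4 + 1
4 = 4·1 + 0
The gcd is 1. Working backward:
1 = 21 − 5·4
1 = −5·88 + 21·21
1 = 21·637 − 152·88
Thus 88·(-152) ≡ 1 (mod 637); reducing, -152 mod 637 = 485.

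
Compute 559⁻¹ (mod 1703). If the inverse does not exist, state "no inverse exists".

Euclidean algorithm on 1703, 559:
1703 = 3·559 + 26
559 = 21·26 + 13
26 = 2·13 + 0
Since gcd = 13 > 1, 559 is not a unit mod 1703.

no inverse exists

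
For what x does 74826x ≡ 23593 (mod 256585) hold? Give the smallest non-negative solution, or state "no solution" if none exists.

First find gcd(74826, 256585):
256585 = 3·74826 + 32107
74826 = 2·32107 + 10612
32107 = 3·10612 + 271
10612 = 39·271 + 43
271 = 6·43 + 13
43 = 3·13 + 4
13 = 3·4 + 1
4 = 4·1 + 0
gcd = 1, so a unique solution mod 256585 exists.
Back-substitute for the Bézout coefficients:
1 = 13 − 3·4
1 = −3·43 + 10·13
1 = 10·271 − 63·43
1 = −63·10612 + 2467·271
1 = 2467·32107 − 7464·10612
1 = −7464·74826 + 17395·32107
1 = 17395·256585 − 59649·74826
So 74826·(-59649) ≡ 1 (mod 256585), giving 74826⁻¹ ≡ 196936.
x ≡ 74826⁻¹·23593 ≡ 196936·23593 ≡ 69868 (mod 256585).

69868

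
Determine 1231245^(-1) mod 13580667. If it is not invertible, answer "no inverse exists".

Euclidean algorithm on 13580667, 1231245:
13580667 = 11*1231245 + 36972
1231245 = 33*36972 + 11169
36972 = 3*11169 + 3465
11169 = 3*3465 + 774
3465 = 4*774 + 369
774 = 2*369 + 36
369 = 10*36 + 9
36 = 4*9 + 0
Since gcd = 9 > 1, 1231245 is not a unit mod 13580667.

no inverse exists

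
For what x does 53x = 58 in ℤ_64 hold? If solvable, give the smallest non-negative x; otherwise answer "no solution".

First find gcd(53, 64):
64 = 1×53 + 11
53 = 4×11 + 9
11 = 1×9 + 2
9 = 4×2 + 1
2 = 2×1 + 0
gcd = 1, so a unique solution mod 64 exists.
Back-substitute for the Bézout coefficients:
1 = 9 − 4·2
1 = −4·11 + 5·9
1 = 5·53 − 24·11
1 = −24·64 + 29·53
So 53·(29) ≡ 1 (mod 64), giving 53⁻¹ ≡ 29.
x ≡ 53⁻¹·58 ≡ 29·58 ≡ 18 (mod 64).

18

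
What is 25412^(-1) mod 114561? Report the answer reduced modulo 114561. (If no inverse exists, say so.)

78311

gcd(114561, 25412) by repeated division:
114561 = 4*25412 + 12913
25412 = 1*12913 + 12499
12913 = 1*12499 + 414
12499 = 30*414 + 79
414 = 5*79 + 19
79 = 4*19 + 3
19 = 6*3 + 1
3 = 3*1 + 0
gcd = 1, so the inverse exists. Back-substitute:
1 = 19 − 6·3
1 = −6·79 + 25·19
1 = 25·414 − 131·79
1 = −131·12499 + 3955·414
1 = 3955·12913 − 4086·12499
1 = −4086·25412 + 8041·12913
1 = 8041·114561 − 36250·25412
Thus 25412·(-36250) ≡ 1 (mod 114561); reducing, -36250 mod 114561 = 78311.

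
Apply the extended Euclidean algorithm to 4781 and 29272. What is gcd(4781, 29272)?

Apply Euclid's algorithm to 29272 and 4781:
29272 = 6*4781 + 586
4781 = 8*586 + 93
586 = 6*93 + 28
93 = 3*28 + 9
28 = 3*9 + 1
9 = 9*1 + 0
gcd(4781, 29272) = 1.
Working backward:
1 = 28 − 3·9
1 = −3·93 + 10·28
1 = 10·586 − 63·93
1 = −63·4781 + 514·586
1 = 514·29272 − 3147·4781
So 1 = (514)·29272 + (-3147)·4781.

1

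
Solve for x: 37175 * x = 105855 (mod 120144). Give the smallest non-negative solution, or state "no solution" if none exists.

8745

First find gcd(37175, 120144):
120144 = 3·37175 + 8619
37175 = 4·8619 + 2699
8619 = 3·2699 + 522
2699 = 5·522 + 89
522 = 5·89 + 77
89 = 1·77 + 12
77 = 6·12 + 5
12 = 2·5 + 2
5 = 2·2 + 1
2 = 2·1 + 0
gcd = 1, so a unique solution mod 120144 exists.
Back-substitute for the Bézout coefficients:
1 = 5 − 2·2
1 = −2·12 + 5·5
1 = 5·77 − 32·12
1 = −32·89 + 37·77
1 = 37·522 − 217·89
1 = −217·2699 + 1122·522
1 = 1122·8619 − 3583·2699
1 = −3583·37175 + 15454·8619
1 = 15454·120144 − 49945·37175
So 37175·(-49945) ≡ 1 (mod 120144), giving 37175⁻¹ ≡ 70199.
x ≡ 37175⁻¹·105855 ≡ 70199·105855 ≡ 8745 (mod 120144).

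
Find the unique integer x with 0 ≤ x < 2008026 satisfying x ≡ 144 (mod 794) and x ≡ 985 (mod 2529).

1202260

Write x = 144 + 794·k. Then 794·k ≡ 985 − 144 ≡ 841 (mod 2529).
Need 794⁻¹ mod 2529. Extended Euclid on (2529, 794):
2529 = 3×794 + 147
794 = 5×147 + 59
147 = 2×59 + 29
59 = 2×29 + 1
29 = 29×1 + 0
Back-substitute:
1 = 59 − 2·29
1 = −2·147 + 5·59
1 = 5·794 − 27·147
1 = −27·2529 + 86·794
794⁻¹ ≡ 86 (mod 2529), so k ≡ 86·841 ≡ 1514 (mod 2529).
x = 144 + 794·1514 = 1202260.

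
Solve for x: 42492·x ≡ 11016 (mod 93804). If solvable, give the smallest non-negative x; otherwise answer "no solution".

508

First find gcd(42492, 93804):
93804 = 2·42492 + 8820
42492 = 4·8820 + 7212
8820 = 1·7212 + 1608
7212 = 4·1608 + 780
1608 = 2·780 + 48
780 = 16·48 + 12
48 = 4·12 + 0
gcd = 12 and 12 | 11016, so solutions exist. Divide through by 12: 3541x ≡ 918 (mod 7817).
Now find 3541⁻¹ mod 7817:
7817 = 2·3541 + 735
3541 = 4·735 + 601
735 = 1·601 + 134
601 = 4·134 + 65
134 = 2·65 + 4
65 = 16·4 + 1
4 = 4·1 + 0
Back-substitute:
1 = 65 − 16·4
1 = −16·134 + 33·65
1 = 33·601 − 148·134
1 = −148·735 + 181·601
1 = 181·3541 − 872·735
1 = −872·7817 + 1925·3541
So 3541⁻¹ ≡ 1925 (mod 7817).
Then x ≡ 1925·918 ≡ 508 (mod 7817); the smallest non-negative solution is x = 508.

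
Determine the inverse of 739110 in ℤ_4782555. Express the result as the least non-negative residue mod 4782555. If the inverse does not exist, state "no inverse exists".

no inverse exists

Euclidean algorithm on 4782555, 739110:
4782555 = 6×739110 + 347895
739110 = 2×347895 + 43320
347895 = 8×43320 + 1335
43320 = 32×1335 + 600
1335 = 2×600 + 135
600 = 4×135 + 60
135 = 2×60 + 15
60 = 4×15 + 0
gcd(739110, 4782555) = 15 ≠ 1, so 739110 has no multiplicative inverse modulo 4782555.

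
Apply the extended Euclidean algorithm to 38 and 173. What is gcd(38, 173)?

1

Euclidean algorithm:
173 = 4·38 + 21
38 = 1·21 + 17
21 = 1·17 + 4
17 = 4·4 + 1
4 = 4·1 + 0
gcd(38, 173) = 1.
Back-substituting:
1 = 17 − 4·4
1 = −4·21 + 5·17
1 = 5·38 − 9·21
1 = −9·173 + 41·38
So 1 = (-9)·173 + (41)·38.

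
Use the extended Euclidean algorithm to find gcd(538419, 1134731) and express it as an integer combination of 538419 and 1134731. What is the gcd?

1

Euclidean algorithm:
1134731 = 2*538419 + 57893
538419 = 9*57893 + 17382
57893 = 3*17382 + 5747
17382 = 3*5747 + 141
5747 = 40*141 + 107
141 = 1*107 + 34
107 = 3*34 + 5
34 = 6*5 + 4
5 = 1*4 + 1
4 = 4*1 + 0
gcd(538419, 1134731) = 1.
Express as a combination:
1 = 5 − 4
1 = −34 + 7·5
1 = 7·107 − 22·34
1 = −22·141 + 29·107
1 = 29·5747 − 1182·141
1 = −1182·17382 + 3575·5747
1 = 3575·57893 − 11907·17382
1 = −11907·538419 + 110738·57893
1 = 110738·1134731 − 233383·538419
So 1 = (110738)·1134731 + (-233383)·538419.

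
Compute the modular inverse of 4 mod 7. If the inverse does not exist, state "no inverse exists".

2

Extended Euclidean algorithm:
7 = 1×4 + 3
4 = 1×3 + 1
3 = 3×1 + 0
Since gcd(4, 7) = 1, back-substitute to write 1 as a combination:
1 = 4 − 3
1 = −7 + 2·4
So 4·2 ≡ 1 (mod 7).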